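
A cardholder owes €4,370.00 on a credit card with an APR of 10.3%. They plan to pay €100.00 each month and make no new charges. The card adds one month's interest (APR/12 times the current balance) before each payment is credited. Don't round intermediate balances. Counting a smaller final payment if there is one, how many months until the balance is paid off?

Monthly rate r = 10.3%/12 = 0.858333% = 0.00858333.
Recurrence: B ← B·(1+r) − €100.00.
Month 1: interest €37.51; balance after payment €4,307.51.
Month 2: interest €36.97; balance after payment €4,244.48.
Closed form: n = −ln(1 − rB₀/P)/ln(1+r) = −ln(0.62491)/ln(1.00858) ≈ 55.010, so the balance reaches zero during payment 56.

56 months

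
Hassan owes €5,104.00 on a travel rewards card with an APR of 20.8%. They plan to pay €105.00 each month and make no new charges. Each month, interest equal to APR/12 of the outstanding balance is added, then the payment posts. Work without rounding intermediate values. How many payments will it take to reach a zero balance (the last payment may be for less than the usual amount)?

Monthly rate r = 20.8%/12 = 1.73333% = 0.0173333.
Recurrence: B ← B·(1+r) − €105.00.
Month 1: interest €88.47; balance after payment €5,087.47.
Month 2: interest €88.18; balance after payment €5,070.65.
Closed form: n = −ln(1 − rB₀/P)/ln(1+r) = −ln(0.15743)/ln(1.01733) ≈ 107.580, so the balance reaches zero during payment 108.

108 months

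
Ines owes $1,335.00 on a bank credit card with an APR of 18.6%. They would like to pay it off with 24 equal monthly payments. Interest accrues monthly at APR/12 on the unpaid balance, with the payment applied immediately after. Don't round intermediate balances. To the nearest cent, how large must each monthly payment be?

$67.04

Monthly rate r = 18.6%/12 = 1.55% = 0.0155.
Level-payment amortization: P = B₀·r / (1 − (1+r)^(−n)) = 1335.00·0.0155 / (1 − 1.0155^(−24)).
Denominator 1 − (1+r)^(−24) = 0.308675841.
P = 20.6925 / 0.308675841 ≈ 67.04.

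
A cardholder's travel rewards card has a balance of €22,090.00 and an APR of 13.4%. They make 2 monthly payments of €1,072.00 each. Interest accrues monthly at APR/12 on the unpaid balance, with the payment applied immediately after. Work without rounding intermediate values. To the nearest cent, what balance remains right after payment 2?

Monthly rate r = 13.4%/12 = 1.11667% = 0.0111667.
Each month: B ← B·(1+r) − €1,072.00.
Month 1: interest €246.67; balance after payment €21,264.67.
Month 2: interest €237.46; balance after payment €20,430.13.

€20,430.13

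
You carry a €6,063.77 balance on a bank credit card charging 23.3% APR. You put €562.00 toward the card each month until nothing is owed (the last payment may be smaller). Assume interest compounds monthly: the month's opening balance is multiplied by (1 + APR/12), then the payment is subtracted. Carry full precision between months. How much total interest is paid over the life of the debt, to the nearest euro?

€807

Monthly rate r = 23.3%/12 = 1.94167% = 0.0194167.
Payoff takes n = ⌈−ln(1 − rB₀/P)/ln(1+r)⌉ = ⌈12.225⌉ = 13 payments; the last is €127.22.
Total paid = 12·€562.00 + €127.22 = €6,871.22.
Total interest = total paid − principal = €6,871.22 − €6,063.77 = €807.45.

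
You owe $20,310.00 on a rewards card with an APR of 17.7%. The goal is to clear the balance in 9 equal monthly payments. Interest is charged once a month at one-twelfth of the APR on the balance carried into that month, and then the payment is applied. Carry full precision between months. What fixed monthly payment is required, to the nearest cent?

Monthly rate r = 17.7%/12 = 1.475% = 0.01475.
Level-payment amortization: P = B₀·r / (1 − (1+r)^(−n)) = 20310.00·0.01475 / (1 − 1.01475^(−9)).
Denominator 1 − (1+r)^(−9) = 0.123466619.
P = 299.572 / 0.123466619 ≈ 2426.34.

$2,426.34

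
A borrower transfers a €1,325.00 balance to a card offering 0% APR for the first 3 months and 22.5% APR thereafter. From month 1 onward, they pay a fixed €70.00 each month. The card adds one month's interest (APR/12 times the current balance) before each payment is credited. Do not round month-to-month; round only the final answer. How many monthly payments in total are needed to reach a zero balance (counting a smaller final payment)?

Promo months 1–3 at r₀ = 0%/12 = 0; months 4+ at r₁ = 22.5%/12 = 0.01875.
After month 3 (no interest yet): B = €1,325.00 − 3·€70.00 = €1,115.00.
Then at r₁ with €70.00/mo: n₂ = −ln(1 − r₁·B/P)/ln(1+r₁) ≈ 19.10 → 20 more payments.

23 payments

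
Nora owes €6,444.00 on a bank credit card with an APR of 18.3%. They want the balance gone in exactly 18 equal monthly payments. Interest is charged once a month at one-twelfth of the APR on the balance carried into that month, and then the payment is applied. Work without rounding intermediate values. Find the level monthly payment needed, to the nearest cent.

Monthly rate r = 18.3%/12 = 1.525% = 0.01525.
Level-payment amortization: P = B₀·r / (1 − (1+r)^(−n)) = 6444.00·0.01525 / (1 − 1.01525^(−18)).
Denominator 1 − (1+r)^(−18) = 0.238471725.
P = 98.271 / 0.238471725 ≈ 412.09.

€412.09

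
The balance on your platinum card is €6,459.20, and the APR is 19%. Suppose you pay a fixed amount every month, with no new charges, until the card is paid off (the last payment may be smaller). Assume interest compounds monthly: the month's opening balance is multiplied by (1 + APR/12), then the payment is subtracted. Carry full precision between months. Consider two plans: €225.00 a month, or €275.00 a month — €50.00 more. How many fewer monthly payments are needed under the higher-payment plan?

9 fewer payments

Monthly rate r = 19%/12 = 1.58333% = 0.0158333.
At €225.00/mo: n = ⌈−ln(1 − rB₀/P)/ln(1+r)⌉ = 39 payments (last €131.71); total interest = total paid − €6,459.20 = €2,222.51.
At €275.00/mo: 30 payments (last €166.40); total interest €1,682.20.
Payments saved = 39 − 30 = 9.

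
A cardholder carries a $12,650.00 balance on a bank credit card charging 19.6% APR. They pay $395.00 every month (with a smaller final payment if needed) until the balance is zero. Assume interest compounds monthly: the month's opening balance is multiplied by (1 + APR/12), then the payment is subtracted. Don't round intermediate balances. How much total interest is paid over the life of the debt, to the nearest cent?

Monthly rate r = 19.6%/12 = 1.63333% = 0.0163333.
Payoff takes n = ⌈−ln(1 − rB₀/P)/ln(1+r)⌉ = ⌈45.700⌉ = 46 payments; the last is $277.26.
Total paid = 45·$395.00 + $277.26 = $18,052.26.
Total interest = total paid − principal = $18,052.26 − $12,650.00 = $5,402.26.

$5,402.26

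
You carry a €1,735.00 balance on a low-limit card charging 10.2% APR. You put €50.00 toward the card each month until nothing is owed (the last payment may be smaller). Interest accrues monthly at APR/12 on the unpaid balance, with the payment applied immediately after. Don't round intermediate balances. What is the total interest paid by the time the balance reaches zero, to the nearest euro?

Monthly rate r = 10.2%/12 = 0.85% = 0.0085.
Payoff takes n = ⌈−ln(1 − rB₀/P)/ln(1+r)⌉ = ⌈41.291⌉ = 42 payments; the last is €14.57.
Total paid = 41·€50.00 + €14.57 = €2,064.57.
Total interest = total paid − principal = €2,064.57 − €1,735.00 = €329.57.

€330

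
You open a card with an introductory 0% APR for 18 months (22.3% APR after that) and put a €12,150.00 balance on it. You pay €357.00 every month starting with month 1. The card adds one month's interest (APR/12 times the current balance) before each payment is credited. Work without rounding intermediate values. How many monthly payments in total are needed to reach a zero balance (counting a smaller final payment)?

38 payments

Promo months 1–18 at r₀ = 0%/12 = 0; months 19+ at r₁ = 22.3%/12 = 0.0185833.
After month 18 (no interest yet): B = €12,150.00 − 18·€357.00 = €5,724.00.
Then at r₁ with €357.00/mo: n₂ = −ln(1 − r₁·B/P)/ln(1+r₁) ≈ 19.21 → 20 more payments.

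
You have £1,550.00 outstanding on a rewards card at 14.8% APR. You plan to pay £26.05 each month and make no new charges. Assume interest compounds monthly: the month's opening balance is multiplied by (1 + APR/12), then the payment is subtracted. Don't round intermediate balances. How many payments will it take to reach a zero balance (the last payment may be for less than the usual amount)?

Monthly rate r = 14.8%/12 = 1.23333% = 0.0123333.
Recurrence: B ← B·(1+r) − £26.05.
Month 1: interest £19.12; balance after payment £1,543.07.
Month 2: interest £19.03; balance after payment £1,536.05.
Closed form: n = −ln(1 − rB₀/P)/ln(1+r) = −ln(0.26615)/ln(1.01233) ≈ 107.986, so the balance reaches zero during payment 108.

108 months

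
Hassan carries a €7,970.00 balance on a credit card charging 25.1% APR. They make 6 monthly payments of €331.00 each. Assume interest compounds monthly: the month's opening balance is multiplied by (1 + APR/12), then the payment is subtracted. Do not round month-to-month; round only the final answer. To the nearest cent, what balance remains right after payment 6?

Monthly rate r = 25.1%/12 = 2.09167% = 0.0209167.
Each month: B ← B·(1+r) − €331.00.
Month 1: interest €166.71; balance after payment €7,805.71.
Month 2: interest €163.27; balance after payment €7,637.98.
Month 3: interest €159.76; balance after payment €7,466.74.
Month 4: interest €156.18; balance after payment €7,291.92.
Month 5: interest €152.52; balance after payment €7,113.44.
Month 6: interest €148.79; balance after payment €6,931.23.

€6,931.23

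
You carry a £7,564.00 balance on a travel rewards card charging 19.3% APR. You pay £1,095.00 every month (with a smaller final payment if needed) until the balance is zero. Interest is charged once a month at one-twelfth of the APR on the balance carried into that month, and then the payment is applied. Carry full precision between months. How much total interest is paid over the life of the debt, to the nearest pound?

£521

Monthly rate r = 19.3%/12 = 1.60833% = 0.0160833.
Payoff takes n = ⌈−ln(1 − rB₀/P)/ln(1+r)⌉ = ⌈7.381⌉ = 8 payments; the last is £419.52.
Total paid = 7·£1,095.00 + £419.52 = £8,084.52.
Total interest = total paid − principal = £8,084.52 − £7,564.00 = £520.52.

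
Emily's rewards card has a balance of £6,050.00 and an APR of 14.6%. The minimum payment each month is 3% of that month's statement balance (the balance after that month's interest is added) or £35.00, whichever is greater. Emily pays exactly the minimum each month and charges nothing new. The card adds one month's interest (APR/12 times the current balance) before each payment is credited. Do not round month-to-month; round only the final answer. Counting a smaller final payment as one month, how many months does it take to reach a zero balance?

133 months

Monthly rate r = 14.6%/12 = 1.21667% = 0.0121667.
While 3% of the post-interest balance exceeds £35.00, each month B ← (B·(1+r))·(1 − 0.03), i.e. B shrinks by the factor (1+r)·0.97 = 0.9818.
This holds for months 1–91. Entering month 92 the balance is £1,137.41; 3% of the post-interest balance is now below £35.00, so the flat £35.00 minimum applies from here.
From month 92 a fixed £35.00 at rate r clears £1,137.41 in 42 more payments. Total: 91 + 42 = 133 months.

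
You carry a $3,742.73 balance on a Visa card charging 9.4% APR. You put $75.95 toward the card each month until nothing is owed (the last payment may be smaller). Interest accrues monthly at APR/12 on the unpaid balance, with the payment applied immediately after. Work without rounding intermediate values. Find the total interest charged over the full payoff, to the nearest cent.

Monthly rate r = 9.4%/12 = 0.783333% = 0.00783333.
Payoff takes n = ⌈−ln(1 − rB₀/P)/ln(1+r)⌉ = ⌈62.515⌉ = 63 payments; the last is $39.15.
Total paid = 62·$75.95 + $39.15 = $4,748.05.
Total interest = total paid − principal = $4,748.05 − $3,742.73 = $1,005.32.

$1,005.32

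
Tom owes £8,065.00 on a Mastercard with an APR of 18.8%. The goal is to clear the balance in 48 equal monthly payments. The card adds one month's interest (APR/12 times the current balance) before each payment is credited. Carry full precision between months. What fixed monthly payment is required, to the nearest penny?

£240.29

Monthly rate r = 18.8%/12 = 1.56667% = 0.0156667.
Level-payment amortization: P = B₀·r / (1 − (1+r)^(−n)) = 8065.00·0.0156667 / (1 − 1.01567^(−48)).
Denominator 1 − (1+r)^(−48) = 0.525820883.
P = 126.352 / 0.525820883 ≈ 240.29.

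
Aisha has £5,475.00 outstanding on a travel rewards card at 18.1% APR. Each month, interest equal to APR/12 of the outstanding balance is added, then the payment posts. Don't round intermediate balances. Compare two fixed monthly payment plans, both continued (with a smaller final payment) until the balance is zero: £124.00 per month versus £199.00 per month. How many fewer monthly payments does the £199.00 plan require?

38 fewer payments

Monthly rate r = 18.1%/12 = 1.50833% = 0.0150833.
At £124.00/mo: n = ⌈−ln(1 − rB₀/P)/ln(1+r)⌉ = 74 payments (last £30.70); total interest = total paid − £5,475.00 = £3,607.70.
At £199.00/mo: 36 payments (last £161.55); total interest £1,651.55.
Payments saved = 74 − 36 = 38.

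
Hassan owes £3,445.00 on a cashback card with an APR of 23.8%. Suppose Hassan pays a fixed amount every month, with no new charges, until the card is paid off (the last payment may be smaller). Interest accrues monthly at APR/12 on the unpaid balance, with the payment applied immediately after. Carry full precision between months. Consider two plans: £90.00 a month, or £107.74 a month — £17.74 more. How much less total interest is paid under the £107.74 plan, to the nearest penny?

Monthly rate r = 23.8%/12 = 1.98333% = 0.0198333.
At £90.00/mo: n = ⌈−ln(1 − rB₀/P)/ln(1+r)⌉ = 73 payments (last £44.51); total interest = total paid − £3,445.00 = £3,079.51.
At £107.74/mo: 52 payments (last £22.09); total interest £2,071.83.
Interest saved = £3,079.51 − £2,071.83 = £1,007.68.

£1,007.68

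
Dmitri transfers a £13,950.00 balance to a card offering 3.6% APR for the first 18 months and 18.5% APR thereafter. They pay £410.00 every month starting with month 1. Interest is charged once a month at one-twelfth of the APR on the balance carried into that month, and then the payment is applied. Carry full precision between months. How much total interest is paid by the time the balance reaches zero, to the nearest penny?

£1,824.80

Promo months 1–18 at r₀ = 3.6%/12 = 0.003; months 19+ at r₁ = 18.5%/12 = 0.0154167.
After month 18: iterate B ← B·(1+r₀) − £410.00 for 18 months → £7,151.58.
Then at r₁ with £410.00/mo: n₂ = −ln(1 − r₁·B/P)/ln(1+r₁) ≈ 20.47 → 21 more payments.
Total paid = 38·£410.00 + £194.80 = £15,774.80; interest = £15,774.80 − £13,950.00 = £1,824.80.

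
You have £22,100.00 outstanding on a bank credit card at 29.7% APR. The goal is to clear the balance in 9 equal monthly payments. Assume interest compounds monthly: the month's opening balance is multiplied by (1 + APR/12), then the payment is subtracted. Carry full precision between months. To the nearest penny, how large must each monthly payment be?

Monthly rate r = 29.7%/12 = 2.475% = 0.02475.
Level-payment amortization: P = B₀·r / (1 − (1+r)^(−n)) = 22100.00·0.02475 / (1 − 1.02475^(−9)).
Denominator 1 − (1+r)^(−9) = 0.197511796.
P = 546.975 / 0.197511796 ≈ 2769.33.

£2,769.33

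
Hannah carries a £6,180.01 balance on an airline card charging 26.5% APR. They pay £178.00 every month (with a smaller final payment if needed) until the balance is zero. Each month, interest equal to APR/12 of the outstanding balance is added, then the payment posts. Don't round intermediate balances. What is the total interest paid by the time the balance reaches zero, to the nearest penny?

Monthly rate r = 26.5%/12 = 2.20833% = 0.0220833.
Payoff takes n = ⌈−ln(1 − rB₀/P)/ln(1+r)⌉ = ⌈66.634⌉ = 67 payments; the last is £113.34.
Total paid = 66·£178.00 + £113.34 = £11,861.34.
Total interest = total paid − principal = £11,861.34 − £6,180.01 = £5,681.33.

£5,681.33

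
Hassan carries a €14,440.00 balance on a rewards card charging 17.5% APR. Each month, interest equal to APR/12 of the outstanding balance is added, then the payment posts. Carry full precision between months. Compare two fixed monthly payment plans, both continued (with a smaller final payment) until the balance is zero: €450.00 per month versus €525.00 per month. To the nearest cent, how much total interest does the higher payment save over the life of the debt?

€1,022.97

Monthly rate r = 17.5%/12 = 1.45833% = 0.0145833.
At €450.00/mo: n = ⌈−ln(1 − rB₀/P)/ln(1+r)⌉ = 44 payments (last €264.59); total interest = total paid − €14,440.00 = €5,174.59.
At €525.00/mo: 36 payments (last €216.62); total interest €4,151.62.
Interest saved = €5,174.59 − €4,151.62 = €1,022.97.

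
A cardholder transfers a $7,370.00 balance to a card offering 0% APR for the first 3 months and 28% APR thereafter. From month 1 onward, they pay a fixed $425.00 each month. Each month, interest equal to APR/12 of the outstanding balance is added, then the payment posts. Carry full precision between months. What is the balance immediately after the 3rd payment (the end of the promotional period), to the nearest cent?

$6,095.00

Promo months 1–3 at r₀ = 0%/12 = 0; months 4+ at r₁ = 28%/12 = 0.0233333.
After month 3 (no interest yet): B = $7,370.00 − 3·$425.00 = $6,095.00.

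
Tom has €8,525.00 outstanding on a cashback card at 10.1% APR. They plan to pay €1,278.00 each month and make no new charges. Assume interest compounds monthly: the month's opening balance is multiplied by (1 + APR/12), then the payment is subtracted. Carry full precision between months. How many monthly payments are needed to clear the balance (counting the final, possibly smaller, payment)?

Monthly rate r = 10.1%/12 = 0.841667% = 0.00841667.
Recurrence: B ← B·(1+r) − €1,278.00.
Month 1: interest €71.75; balance after payment €7,318.75.
Month 2: interest €61.60; balance after payment €6,102.35.
Closed form: n = −ln(1 − rB₀/P)/ln(1+r) = −ln(0.94386)/ln(1.00842) ≈ 6.894, so the balance reaches zero during payment 7.

7 payments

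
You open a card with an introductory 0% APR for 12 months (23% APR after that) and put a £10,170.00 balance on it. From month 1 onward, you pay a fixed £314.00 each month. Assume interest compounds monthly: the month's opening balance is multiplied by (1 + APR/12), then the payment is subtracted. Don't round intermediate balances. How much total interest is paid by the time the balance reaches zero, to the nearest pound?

Promo months 1–12 at r₀ = 0%/12 = 0; months 13+ at r₁ = 23%/12 = 0.0191667.
After month 12 (no interest yet): B = £10,170.00 − 12·£314.00 = £6,402.00.
Then at r₁ with £314.00/mo: n₂ = −ln(1 − r₁·B/P)/ln(1+r₁) ≈ 26.10 → 27 more payments.
Total paid = 38·£314.00 + £32.67 = £11,964.67; interest = £11,964.67 − £10,170.00 = £1,794.67.

£1,795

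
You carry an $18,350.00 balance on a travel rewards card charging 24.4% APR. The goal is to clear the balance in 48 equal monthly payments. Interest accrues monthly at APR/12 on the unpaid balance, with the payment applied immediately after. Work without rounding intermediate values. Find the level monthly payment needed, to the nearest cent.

Monthly rate r = 24.4%/12 = 2.03333% = 0.0203333.
Level-payment amortization: P = B₀·r / (1 − (1+r)^(−n)) = 18350.00·0.0203333 / (1 − 1.02033^(−48)).
Denominator 1 − (1+r)^(−48) = 0.619477443.
P = 373.117 / 0.619477443 ≈ 602.31.

$602.31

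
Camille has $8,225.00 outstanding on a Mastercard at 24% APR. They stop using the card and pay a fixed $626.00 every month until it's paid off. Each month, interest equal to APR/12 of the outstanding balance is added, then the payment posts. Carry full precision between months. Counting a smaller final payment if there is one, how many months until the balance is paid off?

16 payments

Monthly rate r = 24%/12 = 2% = 0.02.
Recurrence: B ← B·(1+r) − $626.00.
Month 1: interest $164.50; balance after payment $7,763.50.
Month 2: interest $155.27; balance after payment $7,292.77.
Closed form: n = −ln(1 − rB₀/P)/ln(1+r) = −ln(0.73722)/ln(1.02) ≈ 15.395, so the balance reaches zero during payment 16.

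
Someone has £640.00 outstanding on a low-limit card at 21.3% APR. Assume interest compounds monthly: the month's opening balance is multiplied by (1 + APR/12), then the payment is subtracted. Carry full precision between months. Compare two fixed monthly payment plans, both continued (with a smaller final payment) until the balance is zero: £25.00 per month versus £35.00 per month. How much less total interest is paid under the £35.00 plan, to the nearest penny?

£80.27

Monthly rate r = 21.3%/12 = 1.775% = 0.01775.
At £25.00/mo: n = ⌈−ln(1 − rB₀/P)/ln(1+r)⌉ = 35 payments (last £10.94); total interest = total paid − £640.00 = £220.94.
At £35.00/mo: 23 payments (last £10.67); total interest £140.67.
Interest saved = £220.94 − £140.67 = £80.27.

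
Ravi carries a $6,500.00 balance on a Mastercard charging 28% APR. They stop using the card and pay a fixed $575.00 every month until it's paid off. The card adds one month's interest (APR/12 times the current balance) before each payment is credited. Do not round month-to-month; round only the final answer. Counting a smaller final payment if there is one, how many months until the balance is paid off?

14 payments

Monthly rate r = 28%/12 = 2.33333% = 0.0233333.
Recurrence: B ← B·(1+r) − $575.00.
Month 1: interest $151.67; balance after payment $6,076.67.
Month 2: interest $141.79; balance after payment $5,643.46.
Closed form: n = −ln(1 − rB₀/P)/ln(1+r) = −ln(0.73623)/ln(1.02333) ≈ 13.276, so the balance reaches zero during payment 14.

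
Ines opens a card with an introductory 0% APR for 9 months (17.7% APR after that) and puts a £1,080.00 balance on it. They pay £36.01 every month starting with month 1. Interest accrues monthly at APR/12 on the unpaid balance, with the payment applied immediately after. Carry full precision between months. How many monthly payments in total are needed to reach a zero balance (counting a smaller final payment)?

Promo months 1–9 at r₀ = 0%/12 = 0; months 10+ at r₁ = 17.7%/12 = 0.01475.
After month 9 (no interest yet): B = £1,080.00 − 9·£36.01 = £755.91.
Then at r₁ with £36.01/mo: n₂ = −ln(1 − r₁·B/P)/ln(1+r₁) ≈ 25.31 → 26 more payments.

35 payments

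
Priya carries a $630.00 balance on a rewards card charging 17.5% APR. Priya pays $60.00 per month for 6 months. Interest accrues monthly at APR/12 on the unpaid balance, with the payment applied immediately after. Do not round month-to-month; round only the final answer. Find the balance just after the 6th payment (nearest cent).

$313.79

Monthly rate r = 17.5%/12 = 1.45833% = 0.0145833.
Each month: B ← B·(1+r) − $60.00.
Month 1: interest $9.19; balance after payment $579.19.
Month 2: interest $8.45; balance after payment $527.63.
Month 3: interest $7.69; balance after payment $475.33.
Month 4: interest $6.93; balance after payment $422.26.
Month 5: interest $6.16; balance after payment $368.42.
Month 6: interest $5.37; balance after payment $313.79.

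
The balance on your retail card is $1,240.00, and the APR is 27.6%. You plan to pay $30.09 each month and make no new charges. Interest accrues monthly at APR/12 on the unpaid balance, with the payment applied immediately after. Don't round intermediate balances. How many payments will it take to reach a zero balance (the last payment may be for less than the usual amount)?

130 months

Monthly rate r = 27.6%/12 = 2.3% = 0.023.
Recurrence: B ← B·(1+r) − $30.09.
Month 1: interest $28.52; balance after payment $1,238.43.
Month 2: interest $28.48; balance after payment $1,236.82.
Closed form: n = −ln(1 − rB₀/P)/ln(1+r) = −ln(0.052177)/ln(1.023) ≈ 129.867, so the balance reaches zero during payment 130.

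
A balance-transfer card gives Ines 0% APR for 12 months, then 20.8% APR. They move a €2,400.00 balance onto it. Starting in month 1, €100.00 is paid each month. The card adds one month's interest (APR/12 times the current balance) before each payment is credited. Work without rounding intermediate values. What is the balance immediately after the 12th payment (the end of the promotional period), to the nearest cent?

Promo months 1–12 at r₀ = 0%/12 = 0; months 13+ at r₁ = 20.8%/12 = 0.0173333.
After month 12 (no interest yet): B = €2,400.00 − 12·€100.00 = €1,200.00.

€1,200.00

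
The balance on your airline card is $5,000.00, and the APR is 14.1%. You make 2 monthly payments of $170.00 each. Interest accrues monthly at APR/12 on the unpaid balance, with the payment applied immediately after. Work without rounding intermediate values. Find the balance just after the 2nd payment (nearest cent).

Monthly rate r = 14.1%/12 = 1.175% = 0.01175.
Each month: B ← B·(1+r) − $170.00.
Month 1: interest $58.75; balance after payment $4,888.75.
Month 2: interest $57.44; balance after payment $4,776.19.

$4,776.19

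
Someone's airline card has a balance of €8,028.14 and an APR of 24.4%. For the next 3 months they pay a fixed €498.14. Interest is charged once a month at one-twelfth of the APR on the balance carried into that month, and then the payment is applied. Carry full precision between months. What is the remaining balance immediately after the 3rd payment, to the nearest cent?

Monthly rate r = 24.4%/12 = 2.03333% = 0.0203333.
Each month: B ← B·(1+r) − €498.14.
Month 1: interest €163.24; balance after payment €7,693.24.
Month 2: interest €156.43; balance after payment €7,351.53.
Month 3: interest €149.48; balance after payment €7,002.87.

€7,002.87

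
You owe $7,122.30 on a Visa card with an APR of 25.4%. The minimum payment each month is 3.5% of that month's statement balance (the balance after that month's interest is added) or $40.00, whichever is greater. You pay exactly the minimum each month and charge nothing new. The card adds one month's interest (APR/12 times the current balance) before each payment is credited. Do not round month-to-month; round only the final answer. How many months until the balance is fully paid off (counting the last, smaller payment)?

169 months

Monthly rate r = 25.4%/12 = 2.11667% = 0.0211667.
While 3.5% of the post-interest balance exceeds $40.00, each month B ← (B·(1+r))·(1 − 0.035), i.e. B shrinks by the factor (1+r)·0.965 = 0.98543.
This holds for months 1–127. Entering month 128 the balance is $1,103.73; 3.5% of the post-interest balance is now below $40.00, so the flat $40.00 minimum applies from here.
From month 128 a fixed $40.00 at rate r clears $1,103.73 in 42 more payments. Total: 127 + 42 = 169 months.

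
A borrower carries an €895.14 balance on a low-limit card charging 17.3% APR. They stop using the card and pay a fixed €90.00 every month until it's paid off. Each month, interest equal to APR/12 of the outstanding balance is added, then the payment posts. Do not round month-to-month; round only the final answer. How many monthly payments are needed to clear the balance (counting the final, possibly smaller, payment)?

Monthly rate r = 17.3%/12 = 1.44167% = 0.0144167.
Recurrence: B ← B·(1+r) − €90.00.
Month 1: interest €12.90; balance after payment €818.04.
Month 2: interest €11.79; balance after payment €739.84.
Closed form: n = −ln(1 − rB₀/P)/ln(1+r) = −ln(0.85661)/ln(1.01442) ≈ 10.813, so the balance reaches zero during payment 11.

11 payments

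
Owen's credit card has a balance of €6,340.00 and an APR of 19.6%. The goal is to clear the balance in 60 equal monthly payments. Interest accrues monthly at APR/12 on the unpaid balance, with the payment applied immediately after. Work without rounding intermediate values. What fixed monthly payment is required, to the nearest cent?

Monthly rate r = 19.6%/12 = 1.63333% = 0.0163333.
Level-payment amortization: P = B₀·r / (1 − (1+r)^(−n)) = 6340.00·0.0163333 / (1 − 1.01633^(−60)).
Denominator 1 − (1+r)^(−60) = 0.621705679.
P = 103.553 / 0.621705679 ≈ 166.56.

€166.56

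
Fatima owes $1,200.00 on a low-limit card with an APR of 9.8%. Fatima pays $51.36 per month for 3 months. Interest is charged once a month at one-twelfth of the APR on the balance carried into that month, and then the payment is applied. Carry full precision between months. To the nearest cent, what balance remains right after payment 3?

$1,074.30

Monthly rate r = 9.8%/12 = 0.816667% = 0.00816667.
Each month: B ← B·(1+r) − $51.36.
Month 1: interest $9.80; balance after payment $1,158.44.
Month 2: interest $9.46; balance after payment $1,116.54.
Month 3: interest $9.12; balance after payment $1,074.30.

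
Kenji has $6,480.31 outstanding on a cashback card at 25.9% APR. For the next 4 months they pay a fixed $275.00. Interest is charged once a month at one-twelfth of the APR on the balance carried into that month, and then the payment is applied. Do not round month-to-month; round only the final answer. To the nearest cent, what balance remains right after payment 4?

Monthly rate r = 25.9%/12 = 2.15833% = 0.0215833.
Each month: B ← B·(1+r) − $275.00.
Month 1: interest $139.87; balance after payment $6,345.18.
Month 2: interest $136.95; balance after payment $6,207.13.
Month 3: interest $133.97; balance after payment $6,066.10.
Month 4: interest $130.93; balance after payment $5,922.02.

$5,922.02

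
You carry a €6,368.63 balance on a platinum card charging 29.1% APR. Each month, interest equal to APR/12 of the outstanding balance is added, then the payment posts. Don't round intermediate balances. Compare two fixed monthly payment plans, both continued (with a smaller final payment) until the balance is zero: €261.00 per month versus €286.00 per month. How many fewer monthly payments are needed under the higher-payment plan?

5 fewer payments

Monthly rate r = 29.1%/12 = 2.425% = 0.02425.
At €261.00/mo: n = ⌈−ln(1 − rB₀/P)/ln(1+r)⌉ = 38 payments (last €101.63); total interest = total paid − €6,368.63 = €3,390.00.
At €286.00/mo: 33 payments (last €117.60); total interest €2,900.97.
Payments saved = 38 − 33 = 5.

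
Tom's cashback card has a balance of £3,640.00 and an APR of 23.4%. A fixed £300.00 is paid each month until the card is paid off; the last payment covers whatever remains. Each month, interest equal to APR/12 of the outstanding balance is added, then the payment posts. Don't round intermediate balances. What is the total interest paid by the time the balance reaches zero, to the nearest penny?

£553.86

Monthly rate r = 23.4%/12 = 1.95% = 0.0195.
Payoff takes n = ⌈−ln(1 − rB₀/P)/ln(1+r)⌉ = ⌈13.979⌉ = 14 payments; the last is £293.86.
Total paid = 13·£300.00 + £293.86 = £4,193.86.
Total interest = total paid − principal = £4,193.86 − £3,640.00 = £553.86.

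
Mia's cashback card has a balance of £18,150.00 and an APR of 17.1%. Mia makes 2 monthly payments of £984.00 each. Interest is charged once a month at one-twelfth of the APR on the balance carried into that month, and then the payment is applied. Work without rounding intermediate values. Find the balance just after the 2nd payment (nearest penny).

Monthly rate r = 17.1%/12 = 1.425% = 0.01425.
Each month: B ← B·(1+r) − £984.00.
Month 1: interest £258.64; balance after payment £17,424.64.
Month 2: interest £248.30; balance after payment £16,688.94.

£16,688.94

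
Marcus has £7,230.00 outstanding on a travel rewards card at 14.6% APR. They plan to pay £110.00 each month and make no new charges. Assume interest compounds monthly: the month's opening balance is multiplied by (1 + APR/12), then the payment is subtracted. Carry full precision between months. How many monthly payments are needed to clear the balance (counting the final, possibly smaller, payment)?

133 payments

Monthly rate r = 14.6%/12 = 1.21667% = 0.0121667.
Recurrence: B ← B·(1+r) − £110.00.
Month 1: interest £87.96; balance after payment £7,207.97.
Month 2: interest £87.70; balance after payment £7,185.66.
Closed form: n = −ln(1 − rB₀/P)/ln(1+r) = −ln(0.20032)/ln(1.01217) ≈ 132.954, so the balance reaches zero during payment 133.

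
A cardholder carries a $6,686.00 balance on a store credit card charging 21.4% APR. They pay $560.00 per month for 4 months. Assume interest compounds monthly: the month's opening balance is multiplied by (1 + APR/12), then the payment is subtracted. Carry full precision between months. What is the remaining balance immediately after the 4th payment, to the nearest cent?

Monthly rate r = 21.4%/12 = 1.78333% = 0.0178333.
Each month: B ← B·(1+r) − $560.00.
Month 1: interest $119.23; balance after payment $6,245.23.
Month 2: interest $111.37; balance after payment $5,796.61.
Month 3: interest $103.37; balance after payment $5,339.98.
Month 4: interest $95.23; balance after payment $4,875.21.

$4,875.21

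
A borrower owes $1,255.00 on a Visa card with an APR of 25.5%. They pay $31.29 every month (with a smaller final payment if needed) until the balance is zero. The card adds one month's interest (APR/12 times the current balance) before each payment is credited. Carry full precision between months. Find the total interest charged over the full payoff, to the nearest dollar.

$1,591

Monthly rate r = 25.5%/12 = 2.125% = 0.02125.
Payoff takes n = ⌈−ln(1 − rB₀/P)/ln(1+r)⌉ = ⌈90.959⌉ = 91 payments; the last is $30.03.
Total paid = 90·$31.29 + $30.03 = $2,846.13.
Total interest = total paid − principal = $2,846.13 − $1,255.00 = $1,591.13.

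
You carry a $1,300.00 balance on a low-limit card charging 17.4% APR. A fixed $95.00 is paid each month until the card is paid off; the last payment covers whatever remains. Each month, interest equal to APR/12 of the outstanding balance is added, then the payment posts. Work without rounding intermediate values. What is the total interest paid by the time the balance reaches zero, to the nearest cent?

$159.70

Monthly rate r = 17.4%/12 = 1.45% = 0.0145.
Payoff takes n = ⌈−ln(1 − rB₀/P)/ln(1+r)⌉ = ⌈15.364⌉ = 16 payments; the last is $34.70.
Total paid = 15·$95.00 + $34.70 = $1,459.70.
Total interest = total paid − principal = $1,459.70 − $1,300.00 = $159.70.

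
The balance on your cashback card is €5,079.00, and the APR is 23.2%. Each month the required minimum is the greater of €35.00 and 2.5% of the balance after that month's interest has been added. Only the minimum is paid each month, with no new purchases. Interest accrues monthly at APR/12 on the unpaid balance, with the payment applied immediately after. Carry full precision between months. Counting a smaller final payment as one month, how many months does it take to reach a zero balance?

Monthly rate r = 23.2%/12 = 1.93333% = 0.0193333.
While 2.5% of the post-interest balance exceeds €35.00, each month B ← (B·(1+r))·(1 − 0.025), i.e. B shrinks by the factor (1+r)·0.975 = 0.99385.
This holds for months 1–212. Entering month 213 the balance is €1,373.40; 2.5% of the post-interest balance is now below €35.00, so the flat €35.00 minimum applies from here.
From month 213 a fixed €35.00 at rate r clears €1,373.40 in 75 more payments. Total: 212 + 75 = 287 months.

287 months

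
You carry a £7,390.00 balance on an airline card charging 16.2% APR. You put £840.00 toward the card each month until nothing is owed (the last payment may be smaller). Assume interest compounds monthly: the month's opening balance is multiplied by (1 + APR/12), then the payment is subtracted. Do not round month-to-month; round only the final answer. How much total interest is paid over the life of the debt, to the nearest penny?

£531.38

Monthly rate r = 16.2%/12 = 1.35% = 0.0135.
Payoff takes n = ⌈−ln(1 − rB₀/P)/ln(1+r)⌉ = ⌈9.429⌉ = 10 payments; the last is £361.38.
Total paid = 9·£840.00 + £361.38 = £7,921.38.
Total interest = total paid − principal = £7,921.38 − £7,390.00 = £531.38.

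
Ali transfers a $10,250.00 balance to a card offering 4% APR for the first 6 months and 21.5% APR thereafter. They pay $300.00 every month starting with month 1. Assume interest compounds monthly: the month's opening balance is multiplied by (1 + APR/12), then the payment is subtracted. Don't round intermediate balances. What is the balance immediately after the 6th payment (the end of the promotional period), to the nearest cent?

$8,641.65

Promo months 1–6 at r₀ = 4%/12 = 0.00333333; months 7+ at r₁ = 21.5%/12 = 0.0179167.
After month 6: iterate B ← B·(1+r₀) − $300.00 for 6 months → $8,641.65.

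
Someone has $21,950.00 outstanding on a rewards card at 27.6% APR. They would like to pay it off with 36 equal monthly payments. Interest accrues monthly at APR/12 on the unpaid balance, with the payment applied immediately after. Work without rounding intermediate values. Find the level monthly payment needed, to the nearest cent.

$903.19

Monthly rate r = 27.6%/12 = 2.3% = 0.023.
Level-payment amortization: P = B₀·r / (1 − (1+r)^(−n)) = 21950.00·0.023 / (1 − 1.023^(−36)).
Denominator 1 − (1+r)^(−36) = 0.558960805.
P = 504.85 / 0.558960805 ≈ 903.19.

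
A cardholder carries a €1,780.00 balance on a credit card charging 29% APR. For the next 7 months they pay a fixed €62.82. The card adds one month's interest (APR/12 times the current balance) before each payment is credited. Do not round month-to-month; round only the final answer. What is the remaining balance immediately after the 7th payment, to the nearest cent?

€1,630.91

Monthly rate r = 29%/12 = 2.41667% = 0.0241667.
Each month: B ← B·(1+r) − €62.82.
Month 1: interest €43.02; balance after payment €1,760.20.
Month 2: interest €42.54; balance after payment €1,739.91.
Month 3: interest €42.05; balance after payment €1,719.14.
Month 4: interest €41.55; balance after payment €1,697.87.
Month 5: interest €41.03; balance after payment €1,676.08.
Month 6: interest €40.51; balance after payment €1,653.77.
Month 7: interest €39.97; balance after payment €1,630.91.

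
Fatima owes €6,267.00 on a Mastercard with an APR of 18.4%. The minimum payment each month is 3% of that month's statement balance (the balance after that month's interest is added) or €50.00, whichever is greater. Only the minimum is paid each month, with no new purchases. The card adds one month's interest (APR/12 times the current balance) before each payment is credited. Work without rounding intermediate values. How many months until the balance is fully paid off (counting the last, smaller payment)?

134 months

Monthly rate r = 18.4%/12 = 1.53333% = 0.0153333.
While 3% of the post-interest balance exceeds €50.00, each month B ← (B·(1+r))·(1 − 0.03), i.e. B shrinks by the factor (1+r)·0.97 = 0.98487.
This holds for months 1–88. Entering month 89 the balance is €1,638.83; 3% of the post-interest balance is now below €50.00, so the flat €50.00 minimum applies from here.
From month 89 a fixed €50.00 at rate r clears €1,638.83 in 46 more payments. Total: 88 + 46 = 134 months.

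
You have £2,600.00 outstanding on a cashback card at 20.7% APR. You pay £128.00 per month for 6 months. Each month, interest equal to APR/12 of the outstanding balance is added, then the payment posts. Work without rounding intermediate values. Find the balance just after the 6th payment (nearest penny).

£2,079.08

Monthly rate r = 20.7%/12 = 1.725% = 0.01725.
Each month: B ← B·(1+r) − £128.00.
Month 1: interest £44.85; balance after payment £2,516.85.
Month 2: interest £43.42; balance after payment £2,432.27.
Month 3: interest £41.96; balance after payment £2,346.22.
Month 4: interest £40.47; balance after payment £2,258.69.
Month 5: interest £38.96; balance after payment £2,169.66.
Month 6: interest £37.43; balance after payment £2,079.08.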